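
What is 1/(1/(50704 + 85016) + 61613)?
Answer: 135720/8362116361 ≈ 1.6230e-5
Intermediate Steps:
1/(1/(50704 + 85016) + 61613) = 1/(1/135720 + 61613) = 1/(8362116361/135720) = 135720/8362116361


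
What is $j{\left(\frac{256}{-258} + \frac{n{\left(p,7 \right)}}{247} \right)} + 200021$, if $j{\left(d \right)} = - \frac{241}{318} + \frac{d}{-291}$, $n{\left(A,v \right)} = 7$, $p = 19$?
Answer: $\frac{196589117762285}{982846098} \approx 2.0002 \cdot 10^{5}$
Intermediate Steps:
$j{\left(d \right)} = - \frac{241}{318} - \frac{d}{291}$ ($j{\left(d \right)} = \left(-241\right) \frac{1}{318} + d \left(- \frac{1}{291}\right) = - \frac{241}{318} - \frac{d}{291}$)
$j{\left(\frac{256}{-258} + \frac{n{\left(p,7 \right)}}{247} \right)} + 200021 = \left(- \frac{241}{318} - \frac{\frac{256}{-258} + \frac{7}{247}}{291}\right) + 200021 = \left(- \frac{241}{318} - \frac{256 \left(- \frac{1}{258}\right) + 7 \cdot \frac{1}{247}}{291}\right) + 200021 = \left(- \frac{241}{318} - \frac{- \frac{128}{129} + \frac{7}{247}}{291}\right) + 200021 = \left(- \frac{241}{318} - - \frac{30713}{9272133}\right) + 200021 = \left(- \frac{241}{318} + \frac{30713}{9272133}\right) + 200021 = - \frac{741605773}{982846098} + 200021 = \frac{196589117762285}{982846098}$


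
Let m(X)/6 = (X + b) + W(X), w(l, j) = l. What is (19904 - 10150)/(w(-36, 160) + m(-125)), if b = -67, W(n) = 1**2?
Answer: -4877/591 ≈ -8.2521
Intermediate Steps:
W(n) = 1
m(X) = -396 + 6*X (m(X) = 6*((X - 67) + 1) = 6*((-67 + X) + 1) = 6*(-66 + X) = -396 + 6*X)
(19904 - 10150)/(w(-36, 160) + m(-125)) = (19904 - 10150)/(-36 + (-396 + 6*(-125))) = 9754/(-36 + (-396 - 750)) = 9754/(-36 - 1146) = 9754/(-1182) = 9754*(-1/1182) = -4877/591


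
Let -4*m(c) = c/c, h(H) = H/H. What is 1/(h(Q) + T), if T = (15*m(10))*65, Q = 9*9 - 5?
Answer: -4/971 ≈ -0.0041195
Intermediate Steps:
Q = 76 (Q = 81 - 5 = 76)
h(H) = 1
m(c) = -¼ (m(c) = -c/(4*c) = -¼*1 = -¼)
T = -975/4 (T = (15*(-¼))*65 = -15/4*65 = -975/4 ≈ -243.75)
1/(h(Q) + T) = 1/(1 - 975/4) = 1/(-971/4) = -4/971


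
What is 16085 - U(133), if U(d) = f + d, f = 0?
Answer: 15952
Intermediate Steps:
U(d) = d (U(d) = 0 + d = d)
16085 - U(133) = 16085 - 1*133 = 16085 - 133 = 15952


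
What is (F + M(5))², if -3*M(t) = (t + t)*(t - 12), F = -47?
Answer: 5041/9 ≈ 560.11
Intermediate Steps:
M(t) = -2*t*(-12 + t)/3 (M(t) = -(t + t)*(t - 12)/3 = -2*t*(-12 + t)/3)
(F + M(5))² = (-47 + (⅔)*5*(12 - 1*5))² = (-47 + (⅔)*5*(12 - 5))² = (-47 + (⅔)*5*7)² = (-47 + 70/3)² = (-71/3)² = 5041/9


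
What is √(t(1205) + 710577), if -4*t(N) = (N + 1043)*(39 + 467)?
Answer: √426205 ≈ 652.84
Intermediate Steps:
t(N) = -263879/2 - 253*N/2 (t(N) = -(N + 1043)*(39 + 467)/4 = -(1043 + N)*506/4 = -(527758 + 506*N)/4 = -263879/2 - 253*N/2)
√(t(1205) + 710577) = √((-263879/2 - 253/2*1205) + 710577) = √((-263879/2 - 304865/2) + 710577) = √(-284372 + 710577) = √426205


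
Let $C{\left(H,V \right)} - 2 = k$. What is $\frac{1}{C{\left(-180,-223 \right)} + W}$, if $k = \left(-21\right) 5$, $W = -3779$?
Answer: $- \frac{1}{3882} \approx -0.0002576$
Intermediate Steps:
$k = -105$
$C{\left(H,V \right)} = -103$ ($C{\left(H,V \right)} = 2 - 105 = -103$)
$\frac{1}{C{\left(-180,-223 \right)} + W} = \frac{1}{-103 - 3779} = \frac{1}{-3882} = - \frac{1}{3882}$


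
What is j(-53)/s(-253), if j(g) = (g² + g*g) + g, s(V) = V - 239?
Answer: -1855/164 ≈ -11.311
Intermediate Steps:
s(V) = -239 + V
j(g) = g + 2*g² (j(g) = (g² + g²) + g = 2*g² + g = g + 2*g²)
j(-53)/s(-253) = (-53*(1 + 2*(-53)))/(-239 - 253) = -53*(1 - 106)/(-492) = -53*(-105)*(-1/492) = 5565*(-1/492) = -1855/164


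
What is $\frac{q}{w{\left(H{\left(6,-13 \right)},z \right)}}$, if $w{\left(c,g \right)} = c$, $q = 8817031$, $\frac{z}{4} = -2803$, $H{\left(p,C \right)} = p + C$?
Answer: $- \frac{8817031}{7} \approx -1.2596 \cdot 10^{6}$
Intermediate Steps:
$H{\left(p,C \right)} = C + p$
$z = -11212$ ($z = 4 \left(-2803\right) = -11212$)
$\frac{q}{w{\left(H{\left(6,-13 \right)},z \right)}} = \frac{8817031}{-13 + 6} = \frac{8817031}{-7} = 8817031 \left(- \frac{1}{7}\right) = - \frac{8817031}{7}$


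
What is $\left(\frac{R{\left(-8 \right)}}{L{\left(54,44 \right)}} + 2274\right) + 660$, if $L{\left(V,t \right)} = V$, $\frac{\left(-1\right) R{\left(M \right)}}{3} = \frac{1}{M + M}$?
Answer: $\frac{844993}{288} \approx 2934.0$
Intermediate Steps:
$R{\left(M \right)} = - \frac{3}{2 M}$ ($R{\left(M \right)} = - \frac{3}{M + M} = - \frac{3}{2 M}$)
$\left(\frac{R{\left(-8 \right)}}{L{\left(54,44 \right)}} + 2274\right) + 660 = \left(\frac{\left(- \frac{3}{2}\right) \frac{1}{-8}}{54} + 2274\right) + 660 = \left(\left(- \frac{3}{2}\right) \left(- \frac{1}{8}\right) \frac{1}{54} + 2274\right) + 660 = \left(\frac{3}{16} \cdot \frac{1}{54} + 2274\right) + 660 = \left(\frac{1}{288} + 2274\right) + 660 = \frac{654913}{288} + 660 = \frac{844993}{288}$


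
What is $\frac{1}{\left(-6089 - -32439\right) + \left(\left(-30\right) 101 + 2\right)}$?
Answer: $\frac{1}{23322} \approx 4.2878 \cdot 10^{-5}$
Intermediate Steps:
$\frac{1}{\left(-6089 - -32439\right) + \left(\left(-30\right) 101 + 2\right)} = \frac{1}{\left(-6089 + 32439\right) + \left(-3030 + 2\right)} = \frac{1}{26350 - 3028} = \frac{1}{23322}$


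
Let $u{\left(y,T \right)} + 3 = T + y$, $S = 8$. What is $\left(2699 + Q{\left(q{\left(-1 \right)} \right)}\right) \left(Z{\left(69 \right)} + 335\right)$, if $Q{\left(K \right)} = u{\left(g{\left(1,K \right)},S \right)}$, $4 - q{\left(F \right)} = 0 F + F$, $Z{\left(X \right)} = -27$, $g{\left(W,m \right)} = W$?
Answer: $833140$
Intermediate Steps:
$q{\left(F \right)} = 4 - F$ ($q{\left(F \right)} = 4 - \left(0 F + F\right) = 4 - \left(0 + F\right) = 4 - F$)
$u{\left(y,T \right)} = -3 + T + y$ ($u{\left(y,T \right)} = -3 + \left(T + y\right) = -3 + T + y$)
$Q{\left(K \right)} = 6$ ($Q{\left(K \right)} = -3 + 8 + 1 = 6$)
$\left(2699 + Q{\left(q{\left(-1 \right)} \right)}\right) \left(Z{\left(69 \right)} + 335\right) = \left(2699 + 6\right) \left(-27 + 335\right) = 2705 \cdot 308 = 833140$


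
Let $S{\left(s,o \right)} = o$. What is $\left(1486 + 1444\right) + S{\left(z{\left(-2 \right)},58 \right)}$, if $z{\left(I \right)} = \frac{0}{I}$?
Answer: $2988$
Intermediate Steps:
$z{\left(I \right)} = 0$
$\left(1486 + 1444\right) + S{\left(z{\left(-2 \right)},58 \right)} = \left(1486 + 1444\right) + 58 = 2930 + 58 = 2988$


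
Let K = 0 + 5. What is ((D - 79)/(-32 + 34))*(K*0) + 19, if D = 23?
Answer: 19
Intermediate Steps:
K = 5
((D - 79)/(-32 + 34))*(K*0) + 19 = ((23 - 79)/(-32 + 34))*(5*0) + 19 = -56/2*0 + 19 = -56*½*0 + 19 = -28*0 + 19 = 0 + 19 = 19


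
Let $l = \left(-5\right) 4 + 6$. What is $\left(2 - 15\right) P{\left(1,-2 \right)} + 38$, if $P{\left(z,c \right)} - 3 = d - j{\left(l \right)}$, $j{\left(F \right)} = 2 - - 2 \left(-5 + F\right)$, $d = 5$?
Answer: $-534$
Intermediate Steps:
$l = -14$ ($l = -20 + 6 = -14$)
$j{\left(F \right)} = -8 + 2 F$ ($j{\left(F \right)} = 2 - \left(10 - 2 F\right) = 2 + \left(-10 + 2 F\right) = -8 + 2 F$)
$P{\left(z,c \right)} = 44$ ($P{\left(z,c \right)} = 3 + \left(5 - \left(-8 + 2 \left(-14\right)\right)\right) = 3 + \left(5 - \left(-8 - 28\right)\right) = 3 + \left(5 - -36\right) = 3 + \left(5 + 36\right) = 3 + 41 = 44$)
$\left(2 - 15\right) P{\left(1,-2 \right)} + 38 = \left(2 - 15\right) 44 + 38 = \left(-13\right) 44 + 38 = -572 + 38 = -534$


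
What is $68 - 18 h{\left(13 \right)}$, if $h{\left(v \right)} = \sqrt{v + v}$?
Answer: $68 - 18 \sqrt{26} \approx -23.782$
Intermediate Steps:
$h{\left(v \right)} = \sqrt{2} \sqrt{v}$ ($h{\left(v \right)} = \sqrt{2 v} = \sqrt{2} \sqrt{v}$)
$68 - 18 h{\left(13 \right)} = 68 - 18 \sqrt{2} \sqrt{13} = 68 - 18 \sqrt{26}$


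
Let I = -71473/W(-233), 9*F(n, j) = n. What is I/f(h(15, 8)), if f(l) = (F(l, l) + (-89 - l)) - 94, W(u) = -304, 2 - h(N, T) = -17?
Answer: -643257/546896 ≈ -1.1762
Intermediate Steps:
h(N, T) = 19 (h(N, T) = 2 - 1*(-17) = 2 + 17 = 19)
F(n, j) = n/9
f(l) = -183 - 8*l/9 (f(l) = (l/9 + (-89 - l)) - 94 = (-89 - 8*l/9) - 94 = -183 - 8*l/9)
I = 71473/304 (I = -71473/(-304) = -71473*(-1/304) = 71473/304 ≈ 235.11)
I/f(h(15, 8)) = 71473/(304*(-183 - 8/9*19)) = 71473/(304*(-183 - 152/9)) = 71473/(304*(-1799/9)) = (71473/304)*(-9/1799) = -643257/546896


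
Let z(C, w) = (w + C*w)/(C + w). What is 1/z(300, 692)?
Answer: 248/52073 ≈ 0.0047625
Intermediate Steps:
z(C, w) = (w + C*w)/(C + w)
1/z(300, 692) = 1/(692*(1 + 300)/(300 + 692)) = 1/(692*301/992) = 1/(692*(1/992)*301) = 1/(52073/248) = 248/52073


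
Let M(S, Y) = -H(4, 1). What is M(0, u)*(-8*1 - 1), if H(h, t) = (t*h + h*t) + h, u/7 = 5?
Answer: 108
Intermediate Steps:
u = 35 (u = 7*5 = 35)
H(h, t) = h + 2*h*t (H(h, t) = (h*t + h*t) + h = 2*h*t + h = h + 2*h*t)
M(S, Y) = -12 (M(S, Y) = -4*(1 + 2*1) = -4*(1 + 2) = -4*3 = -1*12 = -12)
M(0, u)*(-8*1 - 1) = -12*(-8*1 - 1) = -12*(-8 - 1) = -12*(-9) = 108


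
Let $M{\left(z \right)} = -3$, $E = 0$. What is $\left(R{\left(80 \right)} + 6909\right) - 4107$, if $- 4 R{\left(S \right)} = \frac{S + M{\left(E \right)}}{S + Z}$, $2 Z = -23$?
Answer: $\frac{767671}{274} \approx 2801.7$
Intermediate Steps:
$Z = - \frac{23}{2}$ ($Z = \frac{1}{2} \left(-23\right) = - \frac{23}{2} \approx -11.5$)
$R{\left(S \right)} = - \frac{-3 + S}{4 \left(- \frac{23}{2} + S\right)}$ ($R{\left(S \right)} = - \frac{\left(S - 3\right) \frac{1}{S - \frac{23}{2}}}{4} = - \frac{\left(-3 + S\right) \frac{1}{- \frac{23}{2} + S}}{4} = - \frac{\frac{1}{- \frac{23}{2} + S} \left(-3 + S\right)}{4} = - \frac{-3 + S}{4 \left(- \frac{23}{2} + S\right)}$)
$\left(R{\left(80 \right)} + 6909\right) - 4107 = \left(\frac{3 - 80}{2 \left(-23 + 2 \cdot 80\right)} + 6909\right) - 4107 = \left(\frac{3 - 80}{2 \left(-23 + 160\right)} + 6909\right) - 4107 = \left(\frac{1}{2} \cdot \frac{1}{137} \left(-77\right) + 6909\right) - 4107 = \left(- \frac{77}{274} + 6909\right) - 4107 = \frac{1892989}{274} - 4107 = \frac{767671}{274}$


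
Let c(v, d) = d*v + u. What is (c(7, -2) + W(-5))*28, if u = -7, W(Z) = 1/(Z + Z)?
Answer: -2954/5 ≈ -590.80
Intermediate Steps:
W(Z) = 1/(2*Z)
c(v, d) = -7 + d*v (c(v, d) = d*v - 7 = -7 + d*v)
(c(7, -2) + W(-5))*28 = ((-7 - 2*7) + (1/2)/(-5))*28 = ((-7 - 14) + (1/2)*(-1/5))*28 = (-21 - 1/10)*28 = -211/10*28 = -2954/5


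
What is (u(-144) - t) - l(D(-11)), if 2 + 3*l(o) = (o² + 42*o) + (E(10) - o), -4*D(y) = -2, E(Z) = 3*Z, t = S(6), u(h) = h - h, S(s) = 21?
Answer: -149/4 ≈ -37.250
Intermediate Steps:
u(h) = 0
t = 21
D(y) = ½ (D(y) = -¼*(-2) = ½)
l(o) = 28/3 + o²/3 + 41*o/3 (l(o) = -⅔ + ((o² + 42*o) + (3*10 - o))/3 = -⅔ + ((o² + 42*o) + (30 - o))/3 = -⅔ + (30 + o² + 41*o)/3 = -⅔ + (10 + o²/3 + 41*o/3) = 28/3 + o²/3 + 41*o/3)
(u(-144) - t) - l(D(-11)) = (0 - 1*21) - (28/3 + (½)²/3 + (41/3)*(½)) = (0 - 21) - (28/3 + (⅓)*(¼) + 41/6) = -21 - (28/3 + 1/12 + 41/6) = -21 - 1*65/4 = -21 - 65/4 = -149/4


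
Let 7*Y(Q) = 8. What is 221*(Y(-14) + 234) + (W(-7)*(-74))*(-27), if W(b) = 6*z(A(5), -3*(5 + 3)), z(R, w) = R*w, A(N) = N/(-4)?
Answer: 2881246/7 ≈ 4.1161e+5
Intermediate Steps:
A(N) = -N/4 (A(N) = N*(-1/4) = -N/4)
Y(Q) = 8/7 (Y(Q) = (1/7)*8 = 8/7)
W(b) = 180 (W(b) = 6*((-1/4*5)*(-3*(5 + 3))) = 6*(-(-15)*8/4) = 6*(-5/4*(-24)) = 6*30 = 180)
221*(Y(-14) + 234) + (W(-7)*(-74))*(-27) = 221*(8/7 + 234) + (180*(-74))*(-27) = 221*(1646/7) - 13320*(-27) = 363766/7 + 359640 = 2881246/7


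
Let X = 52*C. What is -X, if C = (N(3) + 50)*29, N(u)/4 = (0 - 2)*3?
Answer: -39208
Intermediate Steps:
N(u) = -24 (N(u) = 4*((0 - 2)*3) = 4*(-2*3) = 4*(-6) = -24)
C = 754 (C = (-24 + 50)*29 = 26*29 = 754)
X = 39208 (X = 52*754 = 39208)
-X = -1*39208 = -39208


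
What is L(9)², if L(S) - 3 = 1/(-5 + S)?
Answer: 169/16 ≈ 10.563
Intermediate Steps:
L(S) = 3 + 1/(-5 + S)
L(9)² = ((-14 + 3*9)/(-5 + 9))² = ((-14 + 27)/4)² = ((¼)*13)² = (13/4)² = 169/16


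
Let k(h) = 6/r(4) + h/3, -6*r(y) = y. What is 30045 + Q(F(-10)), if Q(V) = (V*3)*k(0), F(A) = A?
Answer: 30315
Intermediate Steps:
r(y) = -y/6
k(h) = -9 + h/3 (k(h) = 6/((-⅙*4)) + h/3 = 6/(-⅔) + h*(⅓) = 6*(-3/2) + h/3 = -9 + h/3)
Q(V) = -27*V (Q(V) = (V*3)*(-9 + (⅓)*0) = (3*V)*(-9 + 0) = (3*V)*(-9) = -27*V)
30045 + Q(F(-10)) = 30045 - 27*(-10) = 30045 + 270 = 30315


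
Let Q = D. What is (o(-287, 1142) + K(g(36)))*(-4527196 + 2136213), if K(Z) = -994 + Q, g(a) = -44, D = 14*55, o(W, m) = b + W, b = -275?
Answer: 1879312638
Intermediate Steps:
o(W, m) = -275 + W
D = 770
Q = 770
K(Z) = -224 (K(Z) = -994 + 770 = -224)
(o(-287, 1142) + K(g(36)))*(-4527196 + 2136213) = ((-275 - 287) - 224)*(-4527196 + 2136213) = (-562 - 224)*(-2390983) = -786*(-2390983) = 1879312638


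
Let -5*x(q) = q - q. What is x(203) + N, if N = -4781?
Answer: -4781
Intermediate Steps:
x(q) = 0 (x(q) = -(q - q)/5 = -⅕*0 = 0)
x(203) + N = 0 - 4781 = -4781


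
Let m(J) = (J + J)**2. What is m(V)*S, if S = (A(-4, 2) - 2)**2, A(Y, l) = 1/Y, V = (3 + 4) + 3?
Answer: 2025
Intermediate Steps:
V = 10 (V = 7 + 3 = 10)
m(J) = 4*J**2 (m(J) = (2*J)**2 = 4*J**2)
S = 81/16 (S = (1/(-4) - 2)**2 = (-1/4 - 2)**2 = (-9/4)**2 = 81/16 ≈ 5.0625)
m(V)*S = (4*10**2)*(81/16) = (4*100)*(81/16) = 400*(81/16) = 2025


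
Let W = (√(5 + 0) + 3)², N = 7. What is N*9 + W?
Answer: 77 + 6*√5 ≈ 90.416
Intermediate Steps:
W = (3 + √5)² (W = (√5 + 3)² = (3 + √5)² ≈ 27.416)
N*9 + W = 7*9 + (3 + √5)² = 63 + (3 + √5)²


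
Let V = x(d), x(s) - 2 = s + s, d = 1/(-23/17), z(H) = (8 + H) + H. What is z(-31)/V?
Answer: -207/2 ≈ -103.50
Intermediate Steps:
z(H) = 8 + 2*H
d = -17/23 (d = 1/(-23*1/17) = 1/(-23/17) = -17/23 ≈ -0.73913)
x(s) = 2 + 2*s (x(s) = 2 + (s + s) = 2 + 2*s)
V = 12/23 (V = 2 + 2*(-17/23) = 2 - 34/23 = 12/23 ≈ 0.52174)
z(-31)/V = (8 + 2*(-31))/(12/23) = (8 - 62)*(23/12) = -54*23/12 = -207/2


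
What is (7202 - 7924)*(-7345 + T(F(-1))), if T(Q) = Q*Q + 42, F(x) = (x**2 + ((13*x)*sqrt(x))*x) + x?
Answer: 5394784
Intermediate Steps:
F(x) = x + x**2 + 13*x**(5/2) (F(x) = (x**2 + (13*x**(3/2))*x) + x = (x**2 + 13*x**(5/2)) + x = x + x**2 + 13*x**(5/2))
T(Q) = 42 + Q**2 (T(Q) = Q**2 + 42 = 42 + Q**2)
(7202 - 7924)*(-7345 + T(F(-1))) = (7202 - 7924)*(-7345 + (42 + (-1 + (-1)**2 + 13*(-1)**(5/2))**2)) = -722*(-7345 + (42 + (-1 + 1 + 13*I)**2)) = -722*(-7345 + (42 + (13*I)**2)) = -722*(-7345 + (42 - 169)) = -722*(-7345 - 127) = -722*(-7472) = 5394784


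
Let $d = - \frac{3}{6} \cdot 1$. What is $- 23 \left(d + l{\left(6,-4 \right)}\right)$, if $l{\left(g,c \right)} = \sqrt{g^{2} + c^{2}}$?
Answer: $\frac{23}{2} - 46 \sqrt{13} \approx -154.36$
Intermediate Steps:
$d = - \frac{1}{2}$ ($d = \left(-3\right) \frac{1}{6} \cdot 1 = \left(- \frac{1}{2}\right) 1 = - \frac{1}{2} \approx -0.5$)
$l{\left(g,c \right)} = \sqrt{c^{2} + g^{2}}$
$- 23 \left(d + l{\left(6,-4 \right)}\right) = - 23 \left(- \frac{1}{2} + \sqrt{\left(-4\right)^{2} + 6^{2}}\right) = - 23 \left(- \frac{1}{2} + \sqrt{16 + 36}\right) = - 23 \left(- \frac{1}{2} + \sqrt{52}\right) = - 23 \left(- \frac{1}{2} + 2 \sqrt{13}\right) = \frac{23}{2} - 46 \sqrt{13}$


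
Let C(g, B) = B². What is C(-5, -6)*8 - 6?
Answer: 282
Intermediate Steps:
C(-5, -6)*8 - 6 = (-6)²*8 - 6 = 36*8 - 6 = 288 - 6 = 282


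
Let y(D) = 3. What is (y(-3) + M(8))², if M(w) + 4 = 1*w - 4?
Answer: 9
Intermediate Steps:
M(w) = -8 + w (M(w) = -4 + (1*w - 4) = -4 + (w - 4) = -4 + (-4 + w) = -8 + w)
(y(-3) + M(8))² = (3 + (-8 + 8))² = (3 + 0)² = 3² = 9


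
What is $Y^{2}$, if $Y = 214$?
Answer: $45796$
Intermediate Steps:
$Y^{2} = 214^{2} = 45796$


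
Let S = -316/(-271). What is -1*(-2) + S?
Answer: 858/271 ≈ 3.1660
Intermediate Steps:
S = 316/271 (S = -316*(-1/271) = 316/271 ≈ 1.1661)
-1*(-2) + S = -1*(-2) + 316/271 = 2 + 316/271 = 858/271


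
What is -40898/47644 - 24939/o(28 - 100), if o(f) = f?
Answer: 32923585/95288 ≈ 345.52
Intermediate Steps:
-40898/47644 - 24939/o(28 - 100) = -40898/47644 - 24939/(28 - 100) = -40898*1/47644 - 24939/(-72) = -20449/23822 - 24939*(-1/72) = -20449/23822 + 2771/8 = 32923585/95288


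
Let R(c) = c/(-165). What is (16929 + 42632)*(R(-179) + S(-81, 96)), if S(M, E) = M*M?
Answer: 64489315384/165 ≈ 3.9084e+8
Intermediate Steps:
R(c) = -c/165 (R(c) = c*(-1/165) = -c/165)
S(M, E) = M²
(16929 + 42632)*(R(-179) + S(-81, 96)) = (16929 + 42632)*(-1/165*(-179) + (-81)²) = 59561*(179/165 + 6561) = 59561*(1082744/165) = 64489315384/165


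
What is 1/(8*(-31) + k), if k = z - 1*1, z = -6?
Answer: -1/255 ≈ -0.0039216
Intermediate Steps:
k = -7 (k = -6 - 1*1 = -6 - 1 = -7)
1/(8*(-31) + k) = 1/(8*(-31) - 7) = 1/(-248 - 7) = 1/(-255) = -1/255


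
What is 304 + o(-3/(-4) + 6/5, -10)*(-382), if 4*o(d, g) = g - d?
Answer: 57809/40 ≈ 1445.2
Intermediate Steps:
o(d, g) = -d/4 + g/4 (o(d, g) = (g - d)/4 = -d/4 + g/4)
304 + o(-3/(-4) + 6/5, -10)*(-382) = 304 + (-(-3/(-4) + 6/5)/4 + (1/4)*(-10))*(-382) = 304 + (-(-3*(-1/4) + 6*(1/5))/4 - 5/2)*(-382) = 304 + (-(3/4 + 6/5)/4 - 5/2)*(-382) = 304 + (-1/4*39/20 - 5/2)*(-382) = 304 + (-39/80 - 5/2)*(-382) = 304 - 239/80*(-382) = 304 + 45649/40 = 57809/40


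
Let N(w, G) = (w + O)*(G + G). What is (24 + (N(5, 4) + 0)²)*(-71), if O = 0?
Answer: -115304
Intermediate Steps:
N(w, G) = 2*G*w (N(w, G) = (w + 0)*(G + G) = w*(2*G) = 2*G*w)
(24 + (N(5, 4) + 0)²)*(-71) = (24 + (2*4*5 + 0)²)*(-71) = (24 + (40 + 0)²)*(-71) = (24 + 40²)*(-71) = (24 + 1600)*(-71) = 1624*(-71) = -115304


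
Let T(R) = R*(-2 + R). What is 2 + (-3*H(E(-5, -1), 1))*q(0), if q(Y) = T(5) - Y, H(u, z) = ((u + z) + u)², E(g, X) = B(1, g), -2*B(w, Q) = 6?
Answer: -1123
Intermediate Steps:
B(w, Q) = -3 (B(w, Q) = -½*6 = -3)
E(g, X) = -3
H(u, z) = (z + 2*u)²
q(Y) = 15 - Y (q(Y) = 5*(-2 + 5) - Y = 5*3 - Y = 15 - Y)
2 + (-3*H(E(-5, -1), 1))*q(0) = 2 + (-3*(1 + 2*(-3))²)*(15 - 1*0) = 2 + (-3*(1 - 6)²)*(15 + 0) = 2 - 3*(-5)²*15 = 2 - 3*25*15 = 2 - 75*15 = 2 - 1125 = -1123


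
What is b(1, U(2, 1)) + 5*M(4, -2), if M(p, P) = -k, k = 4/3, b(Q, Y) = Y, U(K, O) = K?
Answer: -14/3 ≈ -4.6667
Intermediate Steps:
k = 4/3 (k = 4*(⅓) = 4/3 ≈ 1.3333)
M(p, P) = -4/3 (M(p, P) = -1*4/3 = -4/3)
b(1, U(2, 1)) + 5*M(4, -2) = 2 + 5*(-4/3) = 2 - 20/3 = -14/3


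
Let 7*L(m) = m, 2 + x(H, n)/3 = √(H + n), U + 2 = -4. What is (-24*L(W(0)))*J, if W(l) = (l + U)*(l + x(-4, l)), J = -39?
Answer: 33696/7 - 33696*I/7 ≈ 4813.7 - 4813.7*I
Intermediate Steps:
U = -6 (U = -2 - 4 = -6)
x(H, n) = -6 + 3*√(H + n)
W(l) = (-6 + l)*(-6 + l + 3*√(-4 + l)) (W(l) = (l - 6)*(l + (-6 + 3*√(-4 + l))) = (-6 + l)*(-6 + l + 3*√(-4 + l)))
L(m) = m/7
(-24*L(W(0)))*J = -24*(36 + 0² - 18*√(-4 + 0) - 12*0 + 3*0*√(-4 + 0))/7*(-39) = -24*(36 + 0 - 36*I + 0 + 3*0*√(-4))/7*(-39) = -24*(36 + 0 - 36*I + 0 + 3*0*(2*I))/7*(-39) = -24*(36 + 0 - 36*I + 0 + 0)/7*(-39) = -24*(36 - 36*I)/7*(-39) = -24*(36/7 - 36*I/7)*(-39) = (-864/7 + 864*I/7)*(-39) = 33696/7 - 33696*I/7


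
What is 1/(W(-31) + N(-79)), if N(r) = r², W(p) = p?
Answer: 1/6210 ≈ 0.00016103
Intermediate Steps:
1/(W(-31) + N(-79)) = 1/(-31 + (-79)²) = 1/(-31 + 6241) = 1/6210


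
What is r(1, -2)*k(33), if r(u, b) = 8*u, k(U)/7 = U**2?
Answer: 60984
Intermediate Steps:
k(U) = 7*U**2
r(1, -2)*k(33) = (8*1)*(7*33**2) = 8*(7*1089) = 8*7623 = 60984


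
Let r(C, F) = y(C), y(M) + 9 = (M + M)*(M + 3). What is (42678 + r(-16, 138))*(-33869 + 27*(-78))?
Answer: -1549982875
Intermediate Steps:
y(M) = -9 + 2*M*(3 + M) (y(M) = -9 + (M + M)*(M + 3) = -9 + (2*M)*(3 + M) = -9 + 2*M*(3 + M))
r(C, F) = -9 + 2*C² + 6*C
(42678 + r(-16, 138))*(-33869 + 27*(-78)) = (42678 + (-9 + 2*(-16)² + 6*(-16)))*(-33869 + 27*(-78)) = (42678 + (-9 + 2*256 - 96))*(-33869 - 2106) = (42678 + (-9 + 512 - 96))*(-35975) = (42678 + 407)*(-35975) = 43085*(-35975) = -1549982875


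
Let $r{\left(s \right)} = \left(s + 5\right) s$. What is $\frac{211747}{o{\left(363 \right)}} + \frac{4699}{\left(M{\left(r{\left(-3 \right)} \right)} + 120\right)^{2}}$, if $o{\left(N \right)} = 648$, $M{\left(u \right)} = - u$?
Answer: $\frac{1153889}{3528} \approx 327.07$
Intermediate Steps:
$r{\left(s \right)} = s \left(5 + s\right)$ ($r{\left(s \right)} = \left(5 + s\right) s = s \left(5 + s\right)$)
$\frac{211747}{o{\left(363 \right)}} + \frac{4699}{\left(M{\left(r{\left(-3 \right)} \right)} + 120\right)^{2}} = \frac{211747}{648} + \frac{4699}{\left(- \left(-3\right) \left(5 - 3\right) + 120\right)^{2}} = 211747 \cdot \frac{1}{648} + \frac{4699}{\left(- \left(-3\right) 2 + 120\right)^{2}} = \frac{211747}{648} + \frac{4699}{\left(\left(-1\right) \left(-6\right) + 120\right)^{2}} = \frac{211747}{648} + \frac{4699}{\left(6 + 120\right)^{2}} = \frac{211747}{648} + \frac{4699}{126^{2}} = \frac{211747}{648} + \frac{4699}{15876} = \frac{1153889}{3528}$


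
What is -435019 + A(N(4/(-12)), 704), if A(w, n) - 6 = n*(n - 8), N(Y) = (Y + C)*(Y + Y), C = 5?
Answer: 54971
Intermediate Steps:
N(Y) = 2*Y*(5 + Y) (N(Y) = (Y + 5)*(Y + Y) = (5 + Y)*(2*Y) = 2*Y*(5 + Y))
A(w, n) = 6 + n*(-8 + n) (A(w, n) = 6 + n*(n - 8) = 6 + n*(-8 + n))
-435019 + A(N(4/(-12)), 704) = -435019 + (6 + 704² - 8*704) = -435019 + (6 + 495616 - 5632) = -435019 + 489990 = 54971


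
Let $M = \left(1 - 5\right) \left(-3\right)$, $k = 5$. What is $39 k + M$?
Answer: $207$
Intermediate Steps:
$M = 12$ ($M = \left(-4\right) \left(-3\right) = 12$)
$39 k + M = 39 \cdot 5 + 12 = 195 + 12 = 207$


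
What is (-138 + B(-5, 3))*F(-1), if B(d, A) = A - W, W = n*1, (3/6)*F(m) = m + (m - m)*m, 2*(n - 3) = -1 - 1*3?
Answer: 272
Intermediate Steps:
n = 1 (n = 3 + (-1 - 1*3)/2 = 3 + (-1 - 3)/2 = 3 + (½)*(-4) = 3 - 2 = 1)
F(m) = 2*m (F(m) = 2*(m + (m - m)*m) = 2*(m + 0*m) = 2*(m + 0) = 2*m)
W = 1 (W = 1*1 = 1)
B(d, A) = -1 + A (B(d, A) = A - 1*1 = A - 1 = -1 + A)
(-138 + B(-5, 3))*F(-1) = (-138 + (-1 + 3))*(2*(-1)) = (-138 + 2)*(-2) = -136*(-2) = 272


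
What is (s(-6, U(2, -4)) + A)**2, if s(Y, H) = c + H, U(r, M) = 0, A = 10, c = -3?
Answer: 49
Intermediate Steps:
s(Y, H) = -3 + H
(s(-6, U(2, -4)) + A)**2 = ((-3 + 0) + 10)**2 = (-3 + 10)**2 = 7**2 = 49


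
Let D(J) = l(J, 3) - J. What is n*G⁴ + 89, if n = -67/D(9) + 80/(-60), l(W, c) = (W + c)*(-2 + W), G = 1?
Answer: 6508/75 ≈ 86.773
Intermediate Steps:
l(W, c) = (-2 + W)*(W + c)
D(J) = -6 + J² (D(J) = (J² - 2*J - 2*3 + J*3) - J = (J² - 2*J - 6 + 3*J) - J = (-6 + J + J²) - J = -6 + J²)
n = -167/75 (n = -67/(-6 + 9²) + 80/(-60) = -67/(-6 + 81) + 80*(-1/60) = -67/75 - 4/3 = -167/75 ≈ -2.2267)
n*G⁴ + 89 = -167/75*1⁴ + 89 = -167/75*1 + 89 = -167/75 + 89 = 6508/75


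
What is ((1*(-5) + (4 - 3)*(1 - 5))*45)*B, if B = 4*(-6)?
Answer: 9720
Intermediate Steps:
B = -24
((1*(-5) + (4 - 3)*(1 - 5))*45)*B = ((1*(-5) + (4 - 3)*(1 - 5))*45)*(-24) = ((-5 + 1*(-4))*45)*(-24) = ((-5 - 4)*45)*(-24) = -9*45*(-24) = -405*(-24) = 9720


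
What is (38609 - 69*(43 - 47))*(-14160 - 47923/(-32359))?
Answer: -17815377278545/32359 ≈ -5.5055e+8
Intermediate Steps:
(38609 - 69*(43 - 47))*(-14160 - 47923/(-32359)) = (38609 - 69*(-4))*(-14160 - 47923*(-1/32359)) = (38609 + 276)*(-14160 + 47923/32359) = 38885*(-458155517/32359) = -17815377278545/32359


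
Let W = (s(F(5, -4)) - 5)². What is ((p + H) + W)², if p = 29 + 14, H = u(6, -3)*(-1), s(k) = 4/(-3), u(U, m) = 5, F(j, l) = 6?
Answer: 494209/81 ≈ 6101.3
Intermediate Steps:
s(k) = -4/3 (s(k) = 4*(-⅓) = -4/3)
H = -5 (H = 5*(-1) = -5)
p = 43
W = 361/9 (W = (-4/3 - 5)² = (-19/3)² = 361/9 ≈ 40.111)
((p + H) + W)² = ((43 - 5) + 361/9)² = (38 + 361/9)² = (703/9)² = 494209/81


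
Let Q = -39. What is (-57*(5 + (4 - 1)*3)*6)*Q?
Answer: 186732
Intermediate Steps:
(-57*(5 + (4 - 1)*3)*6)*Q = -57*(5 + (4 - 1)*3)*6*(-39) = -57*(5 + 3*3)*6*(-39) = -57*(5 + 9)*6*(-39) = -798*6*(-39) = -57*84*(-39) = -4788*(-39) = 186732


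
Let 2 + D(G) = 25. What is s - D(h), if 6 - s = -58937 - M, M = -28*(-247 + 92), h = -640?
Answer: 63260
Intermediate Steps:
D(G) = 23 (D(G) = -2 + 25 = 23)
M = 4340 (M = -28*(-155) = 4340)
s = 63283 (s = 6 - (-58937 - 1*4340) = 6 - (-58937 - 4340) = 6 - 1*(-63277) = 6 + 63277 = 63283)
s - D(h) = 63283 - 1*23 = 63283 - 23 = 63260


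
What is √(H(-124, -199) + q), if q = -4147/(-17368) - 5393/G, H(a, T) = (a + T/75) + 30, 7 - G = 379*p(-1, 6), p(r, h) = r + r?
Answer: I*√3002088790862/170340 ≈ 10.172*I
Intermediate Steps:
p(r, h) = 2*r
G = 765 (G = 7 - 379*2*(-1) = 7 - 379*(-2) = 7 - 1*(-758) = 7 + 758 = 765)
H(a, T) = 30 + a + T/75 (H(a, T) = (a + T*(1/75)) + 30 = (a + T/75) + 30 = 30 + a + T/75)
q = -6961013/1022040 (q = -4147/(-17368) - 5393/765 = -4147*(-1/17368) - 5393*1/765 = 319/1336 - 5393/765 = -6961013/1022040 ≈ -6.8109)
√(H(-124, -199) + q) = √((30 - 124 + (1/75)*(-199)) - 6961013/1022040) = √((30 - 124 - 199/75) - 6961013/1022040) = √(-7249/75 - 6961013/1022040) = √(-528722929/5110200) = I*√3002088790862/170340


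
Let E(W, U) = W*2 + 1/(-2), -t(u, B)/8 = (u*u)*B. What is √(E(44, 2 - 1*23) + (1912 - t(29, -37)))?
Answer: I*√987746/2 ≈ 496.93*I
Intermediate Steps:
t(u, B) = -8*B*u² (t(u, B) = -8*u*u*B = -8*u²*B = -8*B*u²)
E(W, U) = -½ + 2*W (E(W, U) = 2*W - ½ = -½ + 2*W)
√(E(44, 2 - 1*23) + (1912 - t(29, -37))) = √((-½ + 2*44) + (1912 - (-8)*(-37)*29²)) = √((-½ + 88) + (1912 - (-8)*(-37)*841)) = √(175/2 + (1912 - 1*248936)) = √(175/2 + (1912 - 248936)) = √(175/2 - 247024) = √(-493873/2) = I*√987746/2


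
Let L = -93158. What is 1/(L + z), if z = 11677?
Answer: -1/81481 ≈ -1.2273e-5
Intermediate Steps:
1/(L + z) = 1/(-93158 + 11677) = 1/(-81481) = -1/81481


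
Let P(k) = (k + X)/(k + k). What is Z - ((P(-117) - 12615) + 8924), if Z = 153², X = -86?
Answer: 6341197/234 ≈ 27099.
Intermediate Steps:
P(k) = (-86 + k)/(2*k) (P(k) = (k - 86)/(k + k) = (-86 + k)/((2*k)) = (-86 + k)*(1/(2*k)) = (-86 + k)/(2*k))
Z = 23409
Z - ((P(-117) - 12615) + 8924) = 23409 - (((½)*(-86 - 117)/(-117) - 12615) + 8924) = 23409 - (((½)*(-1/117)*(-203) - 12615) + 8924) = 23409 - ((203/234 - 12615) + 8924) = 23409 - (-2951707/234 + 8924) = 23409 - 1*(-863491/234) = 23409 + 863491/234 = 6341197/234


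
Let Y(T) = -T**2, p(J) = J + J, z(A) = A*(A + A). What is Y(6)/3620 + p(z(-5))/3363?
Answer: 60233/3043515 ≈ 0.019791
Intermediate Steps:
z(A) = 2*A**2 (z(A) = A*(2*A) = 2*A**2)
p(J) = 2*J
Y(6)/3620 + p(z(-5))/3363 = -1*6**2/3620 + (2*(2*(-5)**2))/3363 = -1*36*(1/3620) + (2*(2*25))*(1/3363) = -36*1/3620 + (2*50)*(1/3363) = -9/905 + 100*(1/3363) = -9/905 + 100/3363 = 60233/3043515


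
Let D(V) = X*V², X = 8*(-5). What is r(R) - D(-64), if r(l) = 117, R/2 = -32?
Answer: 163957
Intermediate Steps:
R = -64 (R = 2*(-32) = -64)
X = -40
D(V) = -40*V²
r(R) - D(-64) = 117 - (-40)*(-64)² = 117 - (-40)*4096 = 117 - 1*(-163840) = 117 + 163840 = 163957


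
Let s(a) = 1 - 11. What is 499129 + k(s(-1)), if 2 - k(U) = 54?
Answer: 499077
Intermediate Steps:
s(a) = -10
k(U) = -52 (k(U) = 2 - 1*54 = 2 - 54 = -52)
499129 + k(s(-1)) = 499129 - 52 = 499077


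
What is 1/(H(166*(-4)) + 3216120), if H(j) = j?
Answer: 1/3215456 ≈ 3.1100e-7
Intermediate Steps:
1/(H(166*(-4)) + 3216120) = 1/(166*(-4) + 3216120) = 1/(-664 + 3216120) = 1/3215456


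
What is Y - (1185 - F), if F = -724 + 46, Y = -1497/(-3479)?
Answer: -6479880/3479 ≈ -1862.6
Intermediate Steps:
Y = 1497/3479 (Y = -1497*(-1/3479) = 1497/3479 ≈ 0.43030)
F = -678
Y - (1185 - F) = 1497/3479 - (1185 - 1*(-678)) = 1497/3479 - (1185 + 678) = 1497/3479 - 1*1863 = 1497/3479 - 1863 = -6479880/3479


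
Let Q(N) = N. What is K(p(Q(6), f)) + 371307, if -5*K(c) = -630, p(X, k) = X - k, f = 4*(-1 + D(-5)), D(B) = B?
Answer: 371433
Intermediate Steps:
f = -24 (f = 4*(-1 - 5) = 4*(-6) = -24)
K(c) = 126 (K(c) = -1/5*(-630) = 126)
K(p(Q(6), f)) + 371307 = 126 + 371307 = 371433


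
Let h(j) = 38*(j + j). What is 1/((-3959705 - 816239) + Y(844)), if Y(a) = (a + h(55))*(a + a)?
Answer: 1/3704568 ≈ 2.6994e-7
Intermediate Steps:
h(j) = 76*j (h(j) = 38*(2*j) = 76*j)
Y(a) = 2*a*(4180 + a) (Y(a) = (a + 76*55)*(a + a) = (a + 4180)*(2*a) = (4180 + a)*(2*a) = 2*a*(4180 + a))
1/((-3959705 - 816239) + Y(844)) = 1/((-3959705 - 816239) + 2*844*(4180 + 844)) = 1/(-4775944 + 2*844*5024) = 1/(-4775944 + 8480512) = 1/3704568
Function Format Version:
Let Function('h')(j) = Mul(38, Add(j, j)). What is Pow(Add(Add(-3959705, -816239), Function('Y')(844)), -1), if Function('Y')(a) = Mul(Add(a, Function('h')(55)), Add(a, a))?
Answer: Rational(1, 3704568) ≈ 2.6994e-7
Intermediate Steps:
Function('h')(j) = Mul(76, j) (Function('h')(j) = Mul(38, Mul(2, j)) = Mul(76, j))
Function('Y')(a) = Mul(2, a, Add(4180, a)) (Function('Y')(a) = Mul(Add(a, Mul(76, 55)), Add(a, a)) = Mul(Add(a, 4180), Mul(2, a)) = Mul(Add(4180, a), Mul(2, a)) = Mul(2, a, Add(4180, a)))
Pow(Add(Add(-3959705, -816239), Function('Y')(844)), -1) = Pow(Add(Add(-3959705, -816239), Mul(2, 844, Add(4180, 844))), -1) = Pow(Add(-4775944, Mul(2, 844, 5024)), -1) = Pow(Add(-4775944, 8480512), -1) = Pow(3704568, -1) = Rational(1, 3704568)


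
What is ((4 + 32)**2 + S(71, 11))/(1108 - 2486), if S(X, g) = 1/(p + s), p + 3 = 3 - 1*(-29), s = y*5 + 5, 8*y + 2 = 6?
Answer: -47305/50297 ≈ -0.94051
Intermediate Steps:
y = 1/2 (y = -1/4 + (1/8)*6 = -1/4 + 3/4 = 1/2 ≈ 0.50000)
s = 15/2 (s = (1/2)*5 + 5 = 5/2 + 5 = 15/2 ≈ 7.5000)
p = 29 (p = -3 + (3 - 1*(-29)) = -3 + (3 + 29) = -3 + 32 = 29)
S(X, g) = 2/73 (S(X, g) = 1/(29 + 15/2) = 1/(73/2) = 2/73)
((4 + 32)**2 + S(71, 11))/(1108 - 2486) = ((4 + 32)**2 + 2/73)/(1108 - 2486) = (36**2 + 2/73)/(-1378) = (1296 + 2/73)*(-1/1378) = (94610/73)*(-1/1378) = -47305/50297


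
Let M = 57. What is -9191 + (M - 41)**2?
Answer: -8935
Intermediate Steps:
-9191 + (M - 41)**2 = -9191 + (57 - 41)**2 = -9191 + 16**2 = -9191 + 256 = -8935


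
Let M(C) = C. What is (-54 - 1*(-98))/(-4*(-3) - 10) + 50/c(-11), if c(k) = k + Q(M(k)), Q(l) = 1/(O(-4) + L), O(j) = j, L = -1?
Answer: 491/28 ≈ 17.536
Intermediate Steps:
Q(l) = -⅕ (Q(l) = 1/(-4 - 1) = 1/(-5) = -⅕)
c(k) = -⅕ + k (c(k) = k - ⅕ = -⅕ + k)
(-54 - 1*(-98))/(-4*(-3) - 10) + 50/c(-11) = (-54 - 1*(-98))/(-4*(-3) - 10) + 50/(-⅕ - 11) = (-54 + 98)/(12 - 10) + 50/(-56/5) = 44/2 + 50*(-5/56) = 44*(½) - 125/28 = 22 - 125/28 = 491/28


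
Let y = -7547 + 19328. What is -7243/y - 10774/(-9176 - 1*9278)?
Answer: -3366914/108703287 ≈ -0.030973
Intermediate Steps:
y = 11781
-7243/y - 10774/(-9176 - 1*9278) = -7243/11781 - 10774/(-9176 - 1*9278) = -7243*1/11781 - 10774/(-9176 - 9278) = -7243/11781 - 10774/(-18454) = -7243/11781 - 10774*(-1/18454) = -7243/11781 + 5387/9227 = -3366914/108703287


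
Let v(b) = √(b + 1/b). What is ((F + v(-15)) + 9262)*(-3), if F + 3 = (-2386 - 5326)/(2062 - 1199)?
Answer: -23948415/863 - I*√3390/5 ≈ -27750.0 - 11.645*I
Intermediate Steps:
F = -10301/863 (F = -3 + (-2386 - 5326)/(2062 - 1199) = -3 - 7712/863 = -10301/863 ≈ -11.936)
((F + v(-15)) + 9262)*(-3) = ((-10301/863 + √(-15 + 1/(-15))) + 9262)*(-3) = ((-10301/863 + √(-15 - 1/15)) + 9262)*(-3) = ((-10301/863 + √(-226/15)) + 9262)*(-3) = ((-10301/863 + I*√3390/15) + 9262)*(-3) = (7982805/863 + I*√3390/15)*(-3) = -23948415/863 - I*√3390/5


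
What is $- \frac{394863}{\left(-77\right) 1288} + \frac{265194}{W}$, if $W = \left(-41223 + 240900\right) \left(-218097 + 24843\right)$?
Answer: $\frac{120929339520735}{30373341837608} \approx 3.9814$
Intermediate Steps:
$W = -38588378958$ ($W = 199677 \left(-193254\right) = -38588378958$)
$- \frac{394863}{\left(-77\right) 1288} + \frac{265194}{W} = - \frac{394863}{\left(-77\right) 1288} + \frac{265194}{-38588378958} = - \frac{394863}{-99176} + 265194 \left(- \frac{1}{38588378958}\right) = \left(-394863\right) \left(- \frac{1}{99176}\right) - \frac{14733}{2143798831} = \frac{56409}{14168} - \frac{14733}{2143798831} = \frac{120929339520735}{30373341837608}$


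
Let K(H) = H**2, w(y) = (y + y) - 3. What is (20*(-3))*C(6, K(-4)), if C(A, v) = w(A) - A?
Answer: -180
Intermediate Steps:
w(y) = -3 + 2*y (w(y) = 2*y - 3 = -3 + 2*y)
C(A, v) = -3 + A (C(A, v) = (-3 + 2*A) - A = -3 + A)
(20*(-3))*C(6, K(-4)) = (20*(-3))*(-3 + 6) = -60*3 = -180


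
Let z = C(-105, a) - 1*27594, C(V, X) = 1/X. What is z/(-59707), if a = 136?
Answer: 3752783/8120152 ≈ 0.46216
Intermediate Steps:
z = -3752783/136 (z = 1/136 - 1*27594 = 1/136 - 27594 = -3752783/136 ≈ -27594.)
z/(-59707) = -3752783/136/(-59707) = -3752783/136*(-1/59707) = 3752783/8120152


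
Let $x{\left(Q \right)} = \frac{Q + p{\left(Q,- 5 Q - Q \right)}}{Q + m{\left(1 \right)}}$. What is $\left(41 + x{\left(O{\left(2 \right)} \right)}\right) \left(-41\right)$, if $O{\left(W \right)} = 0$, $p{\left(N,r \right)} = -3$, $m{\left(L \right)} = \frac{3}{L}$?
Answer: $-1640$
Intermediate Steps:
$x{\left(Q \right)} = \frac{-3 + Q}{3 + Q}$ ($x{\left(Q \right)} = \frac{Q - 3}{Q + \frac{3}{1}} = \frac{-3 + Q}{Q + 3 \cdot 1} = \frac{-3 + Q}{Q + 3} = \frac{-3 + Q}{3 + Q}$)
$\left(41 + x{\left(O{\left(2 \right)} \right)}\right) \left(-41\right) = \left(41 + \frac{-3 + 0}{3 + 0}\right) \left(-41\right) = \left(41 + \frac{1}{3} \left(-3\right)\right) \left(-41\right) = \left(41 - 1\right) \left(-41\right) = 40 \left(-41\right) = -1640$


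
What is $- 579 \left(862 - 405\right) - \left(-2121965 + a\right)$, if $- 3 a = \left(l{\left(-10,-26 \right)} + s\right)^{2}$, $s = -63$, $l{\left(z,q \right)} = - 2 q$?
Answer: $\frac{5572207}{3} \approx 1.8574 \cdot 10^{6}$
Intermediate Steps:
$a = - \frac{121}{3}$ ($a = - \frac{\left(\left(-2\right) \left(-26\right) - 63\right)^{2}}{3} = - \frac{\left(52 - 63\right)^{2}}{3} = - \frac{\left(-11\right)^{2}}{3} = \left(- \frac{1}{3}\right) 121 = - \frac{121}{3} \approx -40.333$)
$- 579 \left(862 - 405\right) - \left(-2121965 + a\right) = - 579 \left(862 - 405\right) - \left(-2121965 - \frac{121}{3}\right) = \left(-579\right) 457 - - \frac{6366016}{3} = -264603 + \frac{6366016}{3} = \frac{5572207}{3}$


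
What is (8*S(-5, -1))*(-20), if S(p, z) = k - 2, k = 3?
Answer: -160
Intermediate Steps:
S(p, z) = 1 (S(p, z) = 3 - 2 = 1)
(8*S(-5, -1))*(-20) = (8*1)*(-20) = 8*(-20) = -160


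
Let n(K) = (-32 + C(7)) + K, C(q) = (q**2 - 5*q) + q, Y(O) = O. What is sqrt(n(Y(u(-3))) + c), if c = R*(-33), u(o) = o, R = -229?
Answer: sqrt(7543) ≈ 86.850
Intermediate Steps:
C(q) = q**2 - 4*q
n(K) = -11 + K (n(K) = (-32 + 7*(-4 + 7)) + K = (-32 + 7*3) + K = (-32 + 21) + K = -11 + K)
c = 7557 (c = -229*(-33) = 7557)
sqrt(n(Y(u(-3))) + c) = sqrt((-11 - 3) + 7557) = sqrt(-14 + 7557) = sqrt(7543)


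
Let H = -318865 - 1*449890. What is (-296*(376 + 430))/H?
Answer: 18352/59135 ≈ 0.31034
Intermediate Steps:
H = -768755 (H = -318865 - 449890 = -768755)
(-296*(376 + 430))/H = -296*(376 + 430)/(-768755) = -296*806*(-1/768755) = -238576*(-1/768755) = 18352/59135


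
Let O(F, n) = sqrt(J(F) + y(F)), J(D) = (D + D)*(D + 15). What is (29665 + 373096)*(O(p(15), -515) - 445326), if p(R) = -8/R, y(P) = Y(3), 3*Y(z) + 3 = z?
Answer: -179359945086 + 1611044*I*sqrt(217)/15 ≈ -1.7936e+11 + 1.5821e+6*I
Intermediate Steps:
Y(z) = -1 + z/3
J(D) = 2*D*(15 + D) (J(D) = (2*D)*(15 + D) = 2*D*(15 + D))
y(P) = 0 (y(P) = -1 + (1/3)*3 = -1 + 1 = 0)
O(F, n) = sqrt(2)*sqrt(F*(15 + F)) (O(F, n) = sqrt(2*F*(15 + F) + 0) = sqrt(2*F*(15 + F)) = sqrt(2)*sqrt(F*(15 + F)))
(29665 + 373096)*(O(p(15), -515) - 445326) = (29665 + 373096)*(sqrt(2)*sqrt((-8/15)*(15 - 8/15)) - 445326) = 402761*(sqrt(2)*sqrt((-8*1/15)*(15 - 8*1/15)) - 445326) = 402761*(sqrt(2)*sqrt(-8*(15 - 8/15)/15) - 445326) = 402761*(sqrt(2)*sqrt(-8/15*217/15) - 445326) = 402761*(sqrt(2)*sqrt(-1736/225) - 445326) = 402761*(sqrt(2)*(2*I*sqrt(434)/15) - 445326) = 402761*(4*I*sqrt(217)/15 - 445326) = 402761*(-445326 + 4*I*sqrt(217)/15) = -179359945086 + 1611044*I*sqrt(217)/15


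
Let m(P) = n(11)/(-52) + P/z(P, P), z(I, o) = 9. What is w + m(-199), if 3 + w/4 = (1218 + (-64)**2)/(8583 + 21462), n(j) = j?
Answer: -157555009/4687020 ≈ -33.615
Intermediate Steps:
m(P) = -11/52 + P/9 (m(P) = 11/(-52) + P/9 = 11*(-1/52) + P*(1/9) = -11/52 + P/9)
w = -339284/30045 (w = -12 + 4*((1218 + (-64)**2)/(8583 + 21462)) = -12 + 4*((1218 + 4096)/30045) = -12 + 4*(5314*(1/30045)) = -12 + 4*(5314/30045) = -12 + 21256/30045 = -339284/30045 ≈ -11.293)
w + m(-199) = -339284/30045 + (-11/52 + (1/9)*(-199)) = -339284/30045 + (-11/52 - 199/9) = -339284/30045 - 10447/468 = -157555009/4687020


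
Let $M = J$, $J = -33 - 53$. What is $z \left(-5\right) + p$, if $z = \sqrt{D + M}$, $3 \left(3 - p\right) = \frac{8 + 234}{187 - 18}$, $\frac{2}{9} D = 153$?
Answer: $\frac{1279}{507} - \frac{5 \sqrt{2410}}{2} \approx -120.21$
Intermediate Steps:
$D = \frac{1377}{2}$ ($D = \frac{9}{2} \cdot 153 = \frac{1377}{2} \approx 688.5$)
$J = -86$
$M = -86$
$p = \frac{1279}{507}$ ($p = 3 - \frac{\left(8 + 234\right) \frac{1}{187 - 18}}{3} = 3 - \frac{242 \cdot \frac{1}{169}}{3} = 3 - \frac{242}{507} = \frac{1279}{507} \approx 2.5227$)
$z = \frac{\sqrt{2410}}{2}$ ($z = \sqrt{\frac{1377}{2} - 86} = \sqrt{\frac{1205}{2}} = \frac{\sqrt{2410}}{2} \approx 24.546$)
$z \left(-5\right) + p = \frac{\sqrt{2410}}{2} \left(-5\right) + \frac{1279}{507} = - \frac{5 \sqrt{2410}}{2} + \frac{1279}{507} = \frac{1279}{507} - \frac{5 \sqrt{2410}}{2}$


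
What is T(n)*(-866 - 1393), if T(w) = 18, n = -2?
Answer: -40662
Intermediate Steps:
T(n)*(-866 - 1393) = 18*(-866 - 1393) = 18*(-2259) = -40662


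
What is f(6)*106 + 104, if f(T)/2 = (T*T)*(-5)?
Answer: -38056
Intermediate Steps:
f(T) = -10*T**2 (f(T) = 2*((T*T)*(-5)) = 2*(T**2*(-5)) = 2*(-5*T**2) = -10*T**2)
f(6)*106 + 104 = -10*6**2*106 + 104 = -10*36*106 + 104 = -360*106 + 104 = -38160 + 104 = -38056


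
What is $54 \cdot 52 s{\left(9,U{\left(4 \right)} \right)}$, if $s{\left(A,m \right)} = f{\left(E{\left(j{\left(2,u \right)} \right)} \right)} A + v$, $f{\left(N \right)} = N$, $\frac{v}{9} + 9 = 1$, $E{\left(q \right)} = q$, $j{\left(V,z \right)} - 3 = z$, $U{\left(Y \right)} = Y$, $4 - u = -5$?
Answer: $101088$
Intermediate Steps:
$u = 9$ ($u = 4 - -5 = 4 + 5 = 9$)
$j{\left(V,z \right)} = 3 + z$
$v = -72$ ($v = -81 + 9 \cdot 1 = -81 + 9 = -72$)
$s{\left(A,m \right)} = -72 + 12 A$ ($s{\left(A,m \right)} = \left(3 + 9\right) A - 72 = 12 A - 72 = -72 + 12 A$)
$54 \cdot 52 s{\left(9,U{\left(4 \right)} \right)} = 54 \cdot 52 \left(-72 + 12 \cdot 9\right) = 2808 \left(-72 + 108\right) = 2808 \cdot 36 = 101088$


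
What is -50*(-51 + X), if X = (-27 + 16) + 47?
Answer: 750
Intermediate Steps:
X = 36 (X = -11 + 47 = 36)
-50*(-51 + X) = -50*(-51 + 36) = -50*(-15) = 750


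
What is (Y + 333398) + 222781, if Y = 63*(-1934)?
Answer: 434337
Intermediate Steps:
Y = -121842
(Y + 333398) + 222781 = (-121842 + 333398) + 222781 = 211556 + 222781 = 434337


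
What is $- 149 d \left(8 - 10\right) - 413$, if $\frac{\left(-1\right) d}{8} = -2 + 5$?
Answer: $-7565$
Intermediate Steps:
$d = -24$ ($d = - 8 \left(-2 + 5\right) = \left(-8\right) 3 = -24$)
$- 149 d \left(8 - 10\right) - 413 = - 149 \left(- 24 \left(8 - 10\right)\right) - 413 = - 149 \left(\left(-24\right) \left(-2\right)\right) - 413 = \left(-149\right) 48 - 413 = -7152 - 413 = -7565$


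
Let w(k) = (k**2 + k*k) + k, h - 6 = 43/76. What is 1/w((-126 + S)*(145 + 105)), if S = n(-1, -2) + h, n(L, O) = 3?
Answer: 361/611745749625 ≈ 5.9011e-10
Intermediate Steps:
h = 499/76 (h = 6 + 43/76 = 499/76 ≈ 6.5658)
S = 727/76 (S = 3 + 499/76 = 727/76 ≈ 9.5658)
w(k) = k + 2*k**2 (w(k) = (k**2 + k**2) + k = 2*k**2 + k = k + 2*k**2)
1/w((-126 + S)*(145 + 105)) = 1/(((-126 + 727/76)*(145 + 105))*(1 + 2*((-126 + 727/76)*(145 + 105)))) = 1/((-8849/76*250)*(1 + 2*(-8849/76*250))) = 1/(-1106125*(1 + 2*(-1106125/38))/38) = 1/(-1106125*(1 - 1106125/19)/38) = 1/(-1106125/38*(-1106106/19)) = 1/(611745749625/361) = 361/611745749625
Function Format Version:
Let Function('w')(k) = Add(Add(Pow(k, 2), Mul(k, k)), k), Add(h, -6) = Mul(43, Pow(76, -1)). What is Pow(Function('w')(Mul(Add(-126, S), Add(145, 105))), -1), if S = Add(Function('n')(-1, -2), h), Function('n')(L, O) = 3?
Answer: Rational(361, 611745749625) ≈ 5.9011e-10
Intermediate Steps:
h = Rational(499, 76) (h = Add(6, Mul(43, Pow(76, -1))) = Add(6, Mul(43, Rational(1, 76))) = Add(6, Rational(43, 76)) = Rational(499, 76) ≈ 6.5658)
S = Rational(727, 76) (S = Add(3, Rational(499, 76)) = Rational(727, 76) ≈ 9.5658)
Function('w')(k) = Add(k, Mul(2, Pow(k, 2))) (Function('w')(k) = Add(Add(Pow(k, 2), Pow(k, 2)), k) = Add(Mul(2, Pow(k, 2)), k) = Add(k, Mul(2, Pow(k, 2))))
Pow(Function('w')(Mul(Add(-126, S), Add(145, 105))), -1) = Pow(Mul(Mul(Add(-126, Rational(727, 76)), Add(145, 105)), Add(1, Mul(2, Mul(Add(-126, Rational(727, 76)), Add(145, 105))))), -1) = Pow(Mul(Mul(Rational(-8849, 76), 250), Add(1, Mul(2, Mul(Rational(-8849, 76), 250)))), -1) = Pow(Mul(Rational(-1106125, 38), Add(1, Mul(2, Rational(-1106125, 38)))), -1) = Pow(Mul(Rational(-1106125, 38), Add(1, Rational(-1106125, 19))), -1) = Pow(Mul(Rational(-1106125, 38), Rational(-1106106, 19)), -1) = Pow(Rational(611745749625, 361), -1) = Rational(361, 611745749625)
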